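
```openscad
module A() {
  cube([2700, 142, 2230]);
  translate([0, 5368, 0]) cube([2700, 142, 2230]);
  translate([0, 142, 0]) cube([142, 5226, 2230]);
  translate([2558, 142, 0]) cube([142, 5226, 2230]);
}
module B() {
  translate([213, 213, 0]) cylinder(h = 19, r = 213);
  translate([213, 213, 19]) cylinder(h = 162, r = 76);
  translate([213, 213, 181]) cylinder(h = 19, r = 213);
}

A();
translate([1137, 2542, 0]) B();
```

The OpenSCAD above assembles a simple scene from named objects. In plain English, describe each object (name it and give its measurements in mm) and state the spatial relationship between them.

A is the wall frame of a small rectangular building: four walls, each 2230 mm tall and 142 mm thick, enclosing a footprint 2700 mm (x) by 5510 mm (y) outside-to-outside, with no floor or roof. The front and back walls (the −y and +y sides) span the full width; the two side walls fit between them.

B is a spool: two coaxial disc flanges of radius 213 mm and thickness 19 mm, joined by a core cylinder of radius 76 mm and height 162 mm. The lower flange rests on z = 0 and the three cylinders share a vertical axis.

The spool sits inside the house frame, centred.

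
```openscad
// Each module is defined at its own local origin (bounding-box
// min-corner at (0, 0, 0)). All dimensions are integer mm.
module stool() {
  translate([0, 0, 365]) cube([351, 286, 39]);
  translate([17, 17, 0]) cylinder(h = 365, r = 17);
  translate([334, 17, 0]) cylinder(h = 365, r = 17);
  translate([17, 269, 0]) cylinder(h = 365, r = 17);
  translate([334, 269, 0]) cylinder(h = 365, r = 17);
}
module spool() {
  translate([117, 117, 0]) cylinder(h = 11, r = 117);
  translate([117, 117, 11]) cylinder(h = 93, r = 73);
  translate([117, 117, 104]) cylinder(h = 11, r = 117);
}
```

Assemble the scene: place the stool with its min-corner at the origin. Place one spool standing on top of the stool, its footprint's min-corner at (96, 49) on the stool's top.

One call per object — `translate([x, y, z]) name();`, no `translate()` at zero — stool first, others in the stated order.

stool();
translate([96, 49, 404]) spool();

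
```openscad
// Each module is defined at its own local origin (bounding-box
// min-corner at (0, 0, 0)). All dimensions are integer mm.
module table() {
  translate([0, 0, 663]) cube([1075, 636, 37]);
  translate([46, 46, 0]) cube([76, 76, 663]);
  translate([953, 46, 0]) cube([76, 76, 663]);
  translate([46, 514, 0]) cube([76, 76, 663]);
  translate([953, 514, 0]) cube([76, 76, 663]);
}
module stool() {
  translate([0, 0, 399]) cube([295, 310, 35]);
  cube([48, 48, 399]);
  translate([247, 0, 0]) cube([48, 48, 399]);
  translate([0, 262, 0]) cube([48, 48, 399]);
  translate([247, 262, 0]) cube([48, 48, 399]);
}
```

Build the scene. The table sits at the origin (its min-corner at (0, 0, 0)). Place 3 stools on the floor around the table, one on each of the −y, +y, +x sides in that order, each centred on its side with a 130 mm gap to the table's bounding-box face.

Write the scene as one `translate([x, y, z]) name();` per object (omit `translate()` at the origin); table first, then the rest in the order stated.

table();
translate([390, -440, 0]) stool();
translate([390, 766, 0]) stool();
translate([1205, 163, 0]) stool();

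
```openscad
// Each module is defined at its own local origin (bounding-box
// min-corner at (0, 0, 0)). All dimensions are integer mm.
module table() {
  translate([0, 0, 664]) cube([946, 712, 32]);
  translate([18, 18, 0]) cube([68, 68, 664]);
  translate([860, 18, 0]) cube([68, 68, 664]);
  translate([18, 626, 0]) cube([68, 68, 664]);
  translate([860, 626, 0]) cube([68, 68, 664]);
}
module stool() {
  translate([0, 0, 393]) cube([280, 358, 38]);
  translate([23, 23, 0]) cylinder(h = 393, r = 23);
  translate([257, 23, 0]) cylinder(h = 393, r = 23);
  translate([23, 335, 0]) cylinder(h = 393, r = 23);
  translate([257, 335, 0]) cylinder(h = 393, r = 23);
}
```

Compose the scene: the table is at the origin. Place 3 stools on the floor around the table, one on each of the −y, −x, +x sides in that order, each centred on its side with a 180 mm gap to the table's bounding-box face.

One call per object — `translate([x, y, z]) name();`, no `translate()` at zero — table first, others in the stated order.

table();
translate([333, -538, 0]) stool();
translate([-460, 177, 0]) stool();
translate([1126, 177, 0]) stool();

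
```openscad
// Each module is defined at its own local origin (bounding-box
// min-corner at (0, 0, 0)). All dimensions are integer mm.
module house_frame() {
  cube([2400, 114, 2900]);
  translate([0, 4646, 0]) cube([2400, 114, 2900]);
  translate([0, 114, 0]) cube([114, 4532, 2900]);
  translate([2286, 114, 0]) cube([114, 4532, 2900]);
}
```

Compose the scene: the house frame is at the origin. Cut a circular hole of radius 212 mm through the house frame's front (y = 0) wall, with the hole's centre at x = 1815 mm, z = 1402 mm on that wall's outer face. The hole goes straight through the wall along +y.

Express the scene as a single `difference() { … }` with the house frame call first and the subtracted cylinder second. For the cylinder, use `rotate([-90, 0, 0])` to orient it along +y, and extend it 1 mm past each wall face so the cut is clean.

difference() {
  house_frame();
  translate([1815, -1, 1402]) rotate([-90, 0, 0]) cylinder(h = 116, r = 212);
}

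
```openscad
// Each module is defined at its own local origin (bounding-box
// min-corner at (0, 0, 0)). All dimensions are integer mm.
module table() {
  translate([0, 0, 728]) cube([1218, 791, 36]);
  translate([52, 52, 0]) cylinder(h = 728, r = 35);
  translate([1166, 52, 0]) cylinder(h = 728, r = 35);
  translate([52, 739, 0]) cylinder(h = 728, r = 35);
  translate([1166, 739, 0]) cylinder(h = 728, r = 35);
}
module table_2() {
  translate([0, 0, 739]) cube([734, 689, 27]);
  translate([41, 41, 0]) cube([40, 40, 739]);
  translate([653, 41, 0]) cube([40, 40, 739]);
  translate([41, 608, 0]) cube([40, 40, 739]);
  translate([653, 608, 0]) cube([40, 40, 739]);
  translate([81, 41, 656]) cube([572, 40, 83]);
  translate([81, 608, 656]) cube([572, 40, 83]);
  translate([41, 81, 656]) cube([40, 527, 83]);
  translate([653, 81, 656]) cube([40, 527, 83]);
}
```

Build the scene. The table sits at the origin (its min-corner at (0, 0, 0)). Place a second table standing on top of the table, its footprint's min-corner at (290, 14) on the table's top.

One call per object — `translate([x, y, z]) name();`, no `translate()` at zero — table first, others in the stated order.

table();
translate([290, 14, 764]) table_2();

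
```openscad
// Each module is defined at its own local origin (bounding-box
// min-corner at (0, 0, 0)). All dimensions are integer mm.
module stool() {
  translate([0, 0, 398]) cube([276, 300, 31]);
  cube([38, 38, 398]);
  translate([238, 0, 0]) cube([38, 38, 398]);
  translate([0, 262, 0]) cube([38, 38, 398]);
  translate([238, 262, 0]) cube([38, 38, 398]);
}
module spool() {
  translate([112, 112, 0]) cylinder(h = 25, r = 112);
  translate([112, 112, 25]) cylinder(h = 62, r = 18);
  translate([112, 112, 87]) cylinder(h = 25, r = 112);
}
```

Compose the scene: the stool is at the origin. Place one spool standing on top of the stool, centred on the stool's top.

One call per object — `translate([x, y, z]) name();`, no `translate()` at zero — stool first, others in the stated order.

stool();
translate([26, 38, 429]) spool();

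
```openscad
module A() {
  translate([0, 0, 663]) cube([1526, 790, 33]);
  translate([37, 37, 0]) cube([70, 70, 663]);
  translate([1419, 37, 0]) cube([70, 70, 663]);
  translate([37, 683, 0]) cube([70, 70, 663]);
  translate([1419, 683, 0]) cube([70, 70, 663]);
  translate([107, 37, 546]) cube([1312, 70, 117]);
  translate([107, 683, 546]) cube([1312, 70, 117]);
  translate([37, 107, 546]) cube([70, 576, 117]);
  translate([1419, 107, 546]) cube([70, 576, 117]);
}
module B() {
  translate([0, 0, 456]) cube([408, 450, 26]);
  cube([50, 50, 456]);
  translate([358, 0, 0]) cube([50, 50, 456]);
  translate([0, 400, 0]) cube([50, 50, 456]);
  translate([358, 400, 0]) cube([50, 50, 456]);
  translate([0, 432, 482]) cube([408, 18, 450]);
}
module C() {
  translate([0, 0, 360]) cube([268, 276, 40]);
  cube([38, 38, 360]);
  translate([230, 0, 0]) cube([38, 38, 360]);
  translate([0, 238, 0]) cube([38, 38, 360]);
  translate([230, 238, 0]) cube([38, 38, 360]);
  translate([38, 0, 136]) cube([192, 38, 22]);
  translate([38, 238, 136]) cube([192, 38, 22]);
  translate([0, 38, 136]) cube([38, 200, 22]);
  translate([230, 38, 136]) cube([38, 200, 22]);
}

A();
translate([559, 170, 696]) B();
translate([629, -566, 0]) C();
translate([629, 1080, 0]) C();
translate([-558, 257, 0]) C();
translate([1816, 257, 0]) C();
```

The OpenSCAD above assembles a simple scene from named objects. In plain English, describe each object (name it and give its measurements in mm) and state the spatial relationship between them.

A is a table with a 1526×790 mm rectangular top, 33 mm thick, top surface at z = 696 mm, supported by four 70×70 mm square legs, each inset 37 mm from the nearest pair of top edges, running from the floor. Four apron rails, 70 mm thick and 117 mm tall, run between adjacent legs with their top edges flush with the underside of the top and their outer faces flush with the legs' outer faces.

B is a chair. The seat is a 408×450×26 mm slab with its top at z = 482 mm, on four 50×50 mm corner legs (flush with the seat edges, standing on z = 0). A flat backrest 18 mm thick, 450 mm tall, spans the full seat width and rises from the seat top along its +y edge, rear face flush with the rear of the seat.

C is a four-legged stool. The seat is a 268×276×40 mm slab whose top surface is at z = 400 mm; four square legs, each 38×38 mm in cross-section, run from the floor (z = 0) to the underside of the seat, each flush with a corner of the seat. Four stretchers, 38 mm wide and 22 mm tall, connect adjacent legs with their undersides at z = 136 mm, each running between the inner faces of the legs it joins and aligned with the legs' outer faces on the other axis.

The chair is on top of the table, centred. Four stools sit around the table at the −y, +y, −x, +x sides.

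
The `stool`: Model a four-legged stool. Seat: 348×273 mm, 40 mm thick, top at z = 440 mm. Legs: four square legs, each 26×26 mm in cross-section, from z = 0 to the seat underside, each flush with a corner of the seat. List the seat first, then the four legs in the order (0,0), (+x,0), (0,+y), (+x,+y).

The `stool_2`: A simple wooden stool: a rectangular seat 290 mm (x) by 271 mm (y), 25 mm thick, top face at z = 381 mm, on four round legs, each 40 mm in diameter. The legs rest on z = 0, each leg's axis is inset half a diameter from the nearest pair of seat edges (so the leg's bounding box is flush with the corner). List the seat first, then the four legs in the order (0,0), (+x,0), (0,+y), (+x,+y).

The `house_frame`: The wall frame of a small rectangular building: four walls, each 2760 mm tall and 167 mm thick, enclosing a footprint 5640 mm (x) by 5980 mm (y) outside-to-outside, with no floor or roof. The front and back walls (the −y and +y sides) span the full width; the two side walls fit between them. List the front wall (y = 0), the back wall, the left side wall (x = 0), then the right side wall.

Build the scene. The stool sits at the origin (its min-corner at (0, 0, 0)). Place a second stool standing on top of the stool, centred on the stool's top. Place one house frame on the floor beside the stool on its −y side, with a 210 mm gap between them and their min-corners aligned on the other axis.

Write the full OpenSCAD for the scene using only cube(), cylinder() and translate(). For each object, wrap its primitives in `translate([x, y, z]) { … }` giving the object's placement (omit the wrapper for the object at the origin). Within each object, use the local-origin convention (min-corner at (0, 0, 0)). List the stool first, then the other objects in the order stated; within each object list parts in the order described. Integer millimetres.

translate([0, 0, 400]) cube([348, 273, 40]);
cube([26, 26, 400]);
translate([322, 0, 0]) cube([26, 26, 400]);
translate([0, 247, 0]) cube([26, 26, 400]);
translate([322, 247, 0]) cube([26, 26, 400]);
translate([29, 1, 440]) {
  translate([0, 0, 356]) cube([290, 271, 25]);
  translate([20, 20, 0]) cylinder(h = 356, r = 20);
  translate([270, 20, 0]) cylinder(h = 356, r = 20);
  translate([20, 251, 0]) cylinder(h = 356, r = 20);
  translate([270, 251, 0]) cylinder(h = 356, r = 20);
}
translate([0, -6190, 0]) {
  cube([5640, 167, 2760]);
  translate([0, 5813, 0]) cube([5640, 167, 2760]);
  translate([0, 167, 0]) cube([167, 5646, 2760]);
  translate([5473, 167, 0]) cube([167, 5646, 2760]);
}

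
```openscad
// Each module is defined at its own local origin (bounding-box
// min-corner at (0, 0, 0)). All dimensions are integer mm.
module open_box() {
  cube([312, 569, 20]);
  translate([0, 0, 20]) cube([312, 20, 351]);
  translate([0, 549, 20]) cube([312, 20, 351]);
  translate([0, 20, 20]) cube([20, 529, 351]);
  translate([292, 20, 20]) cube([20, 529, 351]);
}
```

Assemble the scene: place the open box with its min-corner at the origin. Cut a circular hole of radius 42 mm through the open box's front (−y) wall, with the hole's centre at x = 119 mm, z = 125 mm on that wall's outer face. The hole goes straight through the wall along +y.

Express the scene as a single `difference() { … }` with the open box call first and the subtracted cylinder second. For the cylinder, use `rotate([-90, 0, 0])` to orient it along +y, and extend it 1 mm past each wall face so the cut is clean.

difference() {
  open_box();
  translate([119, -1, 125]) rotate([-90, 0, 0]) cylinder(h = 22, r = 42);
}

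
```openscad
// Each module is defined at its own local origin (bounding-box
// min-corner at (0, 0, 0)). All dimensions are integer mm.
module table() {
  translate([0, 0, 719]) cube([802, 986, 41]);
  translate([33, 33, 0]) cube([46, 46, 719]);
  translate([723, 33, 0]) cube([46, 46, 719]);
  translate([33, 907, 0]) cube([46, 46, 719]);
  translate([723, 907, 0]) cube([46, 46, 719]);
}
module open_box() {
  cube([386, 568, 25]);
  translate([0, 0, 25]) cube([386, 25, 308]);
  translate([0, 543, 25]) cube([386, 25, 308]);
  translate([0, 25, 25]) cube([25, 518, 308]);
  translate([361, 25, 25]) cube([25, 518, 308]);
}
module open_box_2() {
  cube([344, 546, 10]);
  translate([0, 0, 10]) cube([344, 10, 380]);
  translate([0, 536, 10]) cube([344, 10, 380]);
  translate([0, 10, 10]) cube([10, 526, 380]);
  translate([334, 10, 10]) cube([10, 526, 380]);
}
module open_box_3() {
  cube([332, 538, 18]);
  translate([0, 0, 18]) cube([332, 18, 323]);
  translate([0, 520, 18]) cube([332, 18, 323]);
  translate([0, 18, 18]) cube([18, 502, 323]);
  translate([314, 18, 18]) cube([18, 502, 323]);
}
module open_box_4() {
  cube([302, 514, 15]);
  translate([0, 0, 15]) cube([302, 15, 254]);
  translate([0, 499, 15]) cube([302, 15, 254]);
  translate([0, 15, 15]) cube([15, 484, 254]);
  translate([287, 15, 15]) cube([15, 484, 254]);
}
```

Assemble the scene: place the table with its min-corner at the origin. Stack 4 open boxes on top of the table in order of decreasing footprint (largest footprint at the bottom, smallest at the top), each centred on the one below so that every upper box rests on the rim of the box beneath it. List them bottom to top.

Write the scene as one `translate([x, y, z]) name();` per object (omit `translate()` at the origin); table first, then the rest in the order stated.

table();
translate([208, 209, 760]) open_box();
translate([229, 220, 1093]) open_box_2();
translate([235, 224, 1483]) open_box_3();
translate([250, 236, 1824]) open_box_4();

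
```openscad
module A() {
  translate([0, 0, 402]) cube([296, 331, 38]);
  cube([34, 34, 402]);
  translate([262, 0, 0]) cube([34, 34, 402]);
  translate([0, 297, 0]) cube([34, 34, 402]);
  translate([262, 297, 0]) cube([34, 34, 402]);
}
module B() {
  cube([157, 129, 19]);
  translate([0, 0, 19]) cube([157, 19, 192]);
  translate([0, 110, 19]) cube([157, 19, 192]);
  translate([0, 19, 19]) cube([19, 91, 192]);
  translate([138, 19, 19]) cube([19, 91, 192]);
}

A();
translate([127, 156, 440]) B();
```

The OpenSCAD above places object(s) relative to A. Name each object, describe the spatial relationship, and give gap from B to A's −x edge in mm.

The open box's min-x is at 127; the stool's min-x is 0; gap = 127 mm.

A is a stool. B is an open box. The open box is on top of the stool. The gap from the open box to the stool's −x edge is 127 mm.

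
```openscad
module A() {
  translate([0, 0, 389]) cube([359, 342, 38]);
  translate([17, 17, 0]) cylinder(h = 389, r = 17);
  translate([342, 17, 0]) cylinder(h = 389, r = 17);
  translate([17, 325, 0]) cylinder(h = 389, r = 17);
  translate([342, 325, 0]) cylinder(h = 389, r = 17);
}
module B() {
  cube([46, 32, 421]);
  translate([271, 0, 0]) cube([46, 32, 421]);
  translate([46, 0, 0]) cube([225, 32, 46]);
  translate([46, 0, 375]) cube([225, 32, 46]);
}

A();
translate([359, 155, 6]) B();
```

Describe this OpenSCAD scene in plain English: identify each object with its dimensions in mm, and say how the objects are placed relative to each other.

A is a simple wooden stool: a rectangular seat 359 mm (x) by 342 mm (y), 38 mm thick, top face at z = 427 mm, on four round legs, each 34 mm in diameter. The legs rest on z = 0, each leg's axis is inset half a diameter from the nearest pair of seat edges (so the leg's bounding box is flush with the corner).

B is a rectangular picture frame lying in the x–z plane (depth along y). The opening is 225 mm wide (x) by 329 mm tall (z), surrounded by a border 46 mm wide on all four sides. The frame is 32 mm deep and is made of two full-height vertical stiles with two horizontal rails fitted between them.

The picture frame is beside the stool with their tops flush at z = 427.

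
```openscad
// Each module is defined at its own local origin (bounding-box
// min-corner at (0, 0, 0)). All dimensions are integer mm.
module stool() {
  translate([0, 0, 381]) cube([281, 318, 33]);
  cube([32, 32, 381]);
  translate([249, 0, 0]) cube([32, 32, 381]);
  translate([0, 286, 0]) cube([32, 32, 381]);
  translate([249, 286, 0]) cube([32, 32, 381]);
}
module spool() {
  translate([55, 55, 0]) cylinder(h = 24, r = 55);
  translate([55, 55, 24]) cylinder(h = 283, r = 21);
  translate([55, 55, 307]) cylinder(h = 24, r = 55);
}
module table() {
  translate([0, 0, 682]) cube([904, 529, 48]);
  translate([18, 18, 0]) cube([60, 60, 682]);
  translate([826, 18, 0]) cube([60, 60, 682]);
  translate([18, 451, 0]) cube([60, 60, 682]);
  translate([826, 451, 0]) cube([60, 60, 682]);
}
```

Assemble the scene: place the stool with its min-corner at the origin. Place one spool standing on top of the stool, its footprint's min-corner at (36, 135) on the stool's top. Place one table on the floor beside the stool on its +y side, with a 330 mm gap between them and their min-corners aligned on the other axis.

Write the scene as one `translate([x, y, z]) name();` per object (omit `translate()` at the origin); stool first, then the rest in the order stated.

stool();
translate([36, 135, 414]) spool();
translate([0, 648, 0]) table();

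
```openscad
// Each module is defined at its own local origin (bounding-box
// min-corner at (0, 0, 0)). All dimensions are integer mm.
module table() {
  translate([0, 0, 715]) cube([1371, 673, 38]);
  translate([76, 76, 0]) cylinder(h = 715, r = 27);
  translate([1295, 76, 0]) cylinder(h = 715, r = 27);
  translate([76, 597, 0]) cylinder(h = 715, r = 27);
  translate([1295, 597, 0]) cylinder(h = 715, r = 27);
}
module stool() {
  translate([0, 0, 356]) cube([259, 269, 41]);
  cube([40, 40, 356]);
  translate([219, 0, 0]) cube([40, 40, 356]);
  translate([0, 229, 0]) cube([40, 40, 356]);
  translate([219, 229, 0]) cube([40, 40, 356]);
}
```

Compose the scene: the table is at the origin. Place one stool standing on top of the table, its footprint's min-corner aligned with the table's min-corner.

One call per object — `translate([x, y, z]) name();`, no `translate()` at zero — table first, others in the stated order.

table();
translate([0, 0, 753]) stool();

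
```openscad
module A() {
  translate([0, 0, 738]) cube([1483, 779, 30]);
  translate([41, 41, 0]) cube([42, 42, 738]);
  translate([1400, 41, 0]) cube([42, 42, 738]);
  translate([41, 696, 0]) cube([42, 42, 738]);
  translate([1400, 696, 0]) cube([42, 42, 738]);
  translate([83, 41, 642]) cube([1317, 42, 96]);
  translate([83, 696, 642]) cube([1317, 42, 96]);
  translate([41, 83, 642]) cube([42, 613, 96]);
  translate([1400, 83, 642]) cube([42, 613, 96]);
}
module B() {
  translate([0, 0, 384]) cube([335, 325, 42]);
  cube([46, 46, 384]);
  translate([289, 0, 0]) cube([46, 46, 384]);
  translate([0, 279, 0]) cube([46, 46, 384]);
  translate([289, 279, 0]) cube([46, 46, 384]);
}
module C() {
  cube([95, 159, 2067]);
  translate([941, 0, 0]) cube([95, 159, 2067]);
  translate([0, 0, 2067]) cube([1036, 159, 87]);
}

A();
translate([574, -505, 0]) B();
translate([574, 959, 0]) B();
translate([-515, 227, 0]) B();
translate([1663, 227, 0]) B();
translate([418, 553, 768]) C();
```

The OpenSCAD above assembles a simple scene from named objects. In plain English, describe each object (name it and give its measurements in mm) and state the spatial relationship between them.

A is a table: top 1483 mm (x) × 779 mm (y), 30 mm thick, upper face at z = 768 mm, on four 42×42 mm square legs, each inset 41 mm from the nearest pair of top edges, running from z = 0 to the bottom of the top. Four apron rails, 42 mm thick and 96 mm tall, run between adjacent legs with their top edges flush with the underside of the top and their outer faces flush with the legs' outer faces.

B is a four-legged stool. The seat is 335×325 mm, 42 mm thick, top at z = 426 mm. It stands on four square legs, each 46×46 mm in cross-section, from z = 0 to the seat underside, each flush with a corner of the seat.

C is a rectangular door frame: two vertical jambs of 95×159 mm section, 2067 mm tall, with a clear opening 846 mm wide between their inner faces. A header 87 mm tall and 159 mm deep lies on top of the jambs and spans the full outside width.

Four stools sit around the table at the −y, +y, −x, +x sides. The door frame is on top of the table.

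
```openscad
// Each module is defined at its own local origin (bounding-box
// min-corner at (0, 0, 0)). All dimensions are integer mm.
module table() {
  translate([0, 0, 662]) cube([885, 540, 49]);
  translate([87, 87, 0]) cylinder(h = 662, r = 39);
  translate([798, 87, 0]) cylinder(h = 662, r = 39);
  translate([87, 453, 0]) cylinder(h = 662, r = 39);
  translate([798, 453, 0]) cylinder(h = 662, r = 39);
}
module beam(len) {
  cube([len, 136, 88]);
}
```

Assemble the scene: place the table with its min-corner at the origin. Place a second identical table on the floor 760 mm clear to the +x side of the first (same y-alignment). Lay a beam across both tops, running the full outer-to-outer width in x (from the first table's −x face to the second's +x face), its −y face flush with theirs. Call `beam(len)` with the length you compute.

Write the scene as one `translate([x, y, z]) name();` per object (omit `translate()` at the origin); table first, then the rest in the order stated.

table();
translate([1645, 0, 0]) table();
translate([0, 0, 711]) beam(2530);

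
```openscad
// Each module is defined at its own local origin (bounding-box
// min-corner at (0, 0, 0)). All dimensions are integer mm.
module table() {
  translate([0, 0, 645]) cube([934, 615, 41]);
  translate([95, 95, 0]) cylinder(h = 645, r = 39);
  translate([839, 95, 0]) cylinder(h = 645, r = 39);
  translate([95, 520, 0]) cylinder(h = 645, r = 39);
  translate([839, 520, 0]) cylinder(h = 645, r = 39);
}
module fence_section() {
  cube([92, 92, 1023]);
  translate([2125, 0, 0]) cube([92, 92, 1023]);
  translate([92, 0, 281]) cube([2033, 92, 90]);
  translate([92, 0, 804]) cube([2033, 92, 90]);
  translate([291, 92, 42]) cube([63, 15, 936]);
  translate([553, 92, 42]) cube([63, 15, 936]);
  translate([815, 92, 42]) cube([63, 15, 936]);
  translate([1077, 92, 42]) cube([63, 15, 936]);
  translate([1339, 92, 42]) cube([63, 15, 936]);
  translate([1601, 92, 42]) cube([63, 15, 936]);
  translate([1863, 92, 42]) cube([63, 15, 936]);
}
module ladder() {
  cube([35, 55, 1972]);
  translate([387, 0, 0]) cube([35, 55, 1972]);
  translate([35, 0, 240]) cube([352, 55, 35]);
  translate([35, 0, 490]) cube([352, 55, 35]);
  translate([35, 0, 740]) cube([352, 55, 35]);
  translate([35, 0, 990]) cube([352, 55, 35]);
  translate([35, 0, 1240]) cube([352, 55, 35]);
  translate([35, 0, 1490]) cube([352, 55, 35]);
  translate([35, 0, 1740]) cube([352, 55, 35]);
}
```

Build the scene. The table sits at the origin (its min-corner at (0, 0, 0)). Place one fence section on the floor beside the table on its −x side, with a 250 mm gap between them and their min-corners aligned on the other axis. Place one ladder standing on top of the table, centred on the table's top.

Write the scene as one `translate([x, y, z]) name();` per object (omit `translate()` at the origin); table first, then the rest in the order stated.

table();
translate([-2467, 0, 0]) fence_section();
translate([256, 280, 686]) ladder();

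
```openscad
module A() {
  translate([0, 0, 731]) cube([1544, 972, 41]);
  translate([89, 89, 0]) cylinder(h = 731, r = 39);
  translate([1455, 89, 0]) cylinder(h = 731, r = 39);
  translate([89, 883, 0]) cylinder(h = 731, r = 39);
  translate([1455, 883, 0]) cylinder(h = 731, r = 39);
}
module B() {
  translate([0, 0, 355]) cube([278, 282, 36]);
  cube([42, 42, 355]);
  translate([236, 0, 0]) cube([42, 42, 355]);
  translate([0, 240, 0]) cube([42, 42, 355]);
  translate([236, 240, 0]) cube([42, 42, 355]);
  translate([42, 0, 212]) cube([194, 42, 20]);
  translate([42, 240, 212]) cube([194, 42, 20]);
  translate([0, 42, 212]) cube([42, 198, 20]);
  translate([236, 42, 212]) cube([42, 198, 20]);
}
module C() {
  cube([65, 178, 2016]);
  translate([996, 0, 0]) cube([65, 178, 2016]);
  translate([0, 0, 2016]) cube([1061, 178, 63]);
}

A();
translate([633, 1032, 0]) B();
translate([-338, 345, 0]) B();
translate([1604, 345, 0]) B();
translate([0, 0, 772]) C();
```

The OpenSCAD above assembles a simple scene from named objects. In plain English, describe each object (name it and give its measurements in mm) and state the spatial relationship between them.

A is a rectangular dining table. The top is 1544×972×41 mm with its upper surface at z = 772 mm. It stands on four round legs of 78 mm diameter, each leg's bounding box inset 50 mm from the nearest pair of top edges, running from the floor to the underside of the top.

B is a four-legged stool. The seat is 278×282 mm, 36 mm thick, top at z = 391 mm. It stands on four square legs, each 42×42 mm in cross-section, from z = 0 to the seat underside, each flush with a corner of the seat. Four stretchers, 42 mm wide and 20 mm tall, connect adjacent legs with their undersides at z = 212 mm, each running between the inner faces of the legs it joins and aligned with the legs' outer faces on the other axis.

C is a rectangular door frame: two vertical jambs of 65×178 mm section, 2016 mm tall, with a clear opening 931 mm wide between their inner faces. A header 63 mm tall and 178 mm deep lies on top of the jambs and spans the full outside width.

Three stools sit around the table at the +y, −x, +x sides. The door frame is on top of the table.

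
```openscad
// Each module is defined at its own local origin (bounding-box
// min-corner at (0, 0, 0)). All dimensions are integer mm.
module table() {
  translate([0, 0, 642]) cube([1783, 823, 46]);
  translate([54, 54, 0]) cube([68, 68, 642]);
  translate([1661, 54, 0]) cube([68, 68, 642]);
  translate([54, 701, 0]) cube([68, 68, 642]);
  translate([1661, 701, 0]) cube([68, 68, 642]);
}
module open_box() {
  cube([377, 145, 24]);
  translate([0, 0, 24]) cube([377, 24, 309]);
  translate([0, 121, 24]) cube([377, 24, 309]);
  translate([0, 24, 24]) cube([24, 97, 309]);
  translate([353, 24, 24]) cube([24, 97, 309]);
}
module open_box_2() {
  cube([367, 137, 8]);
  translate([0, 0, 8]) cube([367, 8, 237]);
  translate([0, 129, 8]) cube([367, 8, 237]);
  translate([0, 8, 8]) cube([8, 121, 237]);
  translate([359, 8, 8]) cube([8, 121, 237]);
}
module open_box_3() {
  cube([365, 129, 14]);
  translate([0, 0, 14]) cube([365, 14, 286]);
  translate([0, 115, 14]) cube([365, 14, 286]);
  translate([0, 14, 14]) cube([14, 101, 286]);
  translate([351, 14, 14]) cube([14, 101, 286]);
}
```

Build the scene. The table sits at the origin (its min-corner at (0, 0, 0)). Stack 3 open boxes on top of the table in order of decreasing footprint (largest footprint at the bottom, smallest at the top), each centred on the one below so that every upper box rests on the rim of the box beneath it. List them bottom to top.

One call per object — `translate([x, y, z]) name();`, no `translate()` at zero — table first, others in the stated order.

table();
translate([703, 339, 688]) open_box();
translate([708, 343, 1021]) open_box_2();
translate([709, 347, 1266]) open_box_3();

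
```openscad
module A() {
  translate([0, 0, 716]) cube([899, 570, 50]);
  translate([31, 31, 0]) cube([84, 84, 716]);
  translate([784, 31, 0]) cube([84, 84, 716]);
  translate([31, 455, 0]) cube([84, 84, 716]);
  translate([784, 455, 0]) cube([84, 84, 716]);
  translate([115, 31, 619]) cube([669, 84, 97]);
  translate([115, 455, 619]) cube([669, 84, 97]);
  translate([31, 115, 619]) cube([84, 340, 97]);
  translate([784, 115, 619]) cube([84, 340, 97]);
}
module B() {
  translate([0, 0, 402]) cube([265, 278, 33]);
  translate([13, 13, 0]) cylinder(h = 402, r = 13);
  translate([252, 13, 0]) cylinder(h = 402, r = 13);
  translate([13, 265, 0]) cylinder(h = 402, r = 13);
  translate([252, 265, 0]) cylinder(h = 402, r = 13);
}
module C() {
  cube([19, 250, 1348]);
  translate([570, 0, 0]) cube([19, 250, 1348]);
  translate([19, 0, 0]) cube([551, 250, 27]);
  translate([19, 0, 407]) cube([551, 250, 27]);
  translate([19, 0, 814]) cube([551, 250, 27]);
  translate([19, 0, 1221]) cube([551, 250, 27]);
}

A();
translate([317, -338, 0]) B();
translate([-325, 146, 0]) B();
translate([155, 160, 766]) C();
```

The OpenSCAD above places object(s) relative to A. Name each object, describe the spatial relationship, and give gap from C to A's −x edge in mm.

The bookshelf's min-x is at 155; the table's min-x is 0; gap = 155 mm.

A is a table. B is a stool. C is a bookshelf. Two stools sit around the table at the −y, −x sides. The bookshelf is on top of the table, centred. The gap from the bookshelf to the table's −x edge is 155 mm.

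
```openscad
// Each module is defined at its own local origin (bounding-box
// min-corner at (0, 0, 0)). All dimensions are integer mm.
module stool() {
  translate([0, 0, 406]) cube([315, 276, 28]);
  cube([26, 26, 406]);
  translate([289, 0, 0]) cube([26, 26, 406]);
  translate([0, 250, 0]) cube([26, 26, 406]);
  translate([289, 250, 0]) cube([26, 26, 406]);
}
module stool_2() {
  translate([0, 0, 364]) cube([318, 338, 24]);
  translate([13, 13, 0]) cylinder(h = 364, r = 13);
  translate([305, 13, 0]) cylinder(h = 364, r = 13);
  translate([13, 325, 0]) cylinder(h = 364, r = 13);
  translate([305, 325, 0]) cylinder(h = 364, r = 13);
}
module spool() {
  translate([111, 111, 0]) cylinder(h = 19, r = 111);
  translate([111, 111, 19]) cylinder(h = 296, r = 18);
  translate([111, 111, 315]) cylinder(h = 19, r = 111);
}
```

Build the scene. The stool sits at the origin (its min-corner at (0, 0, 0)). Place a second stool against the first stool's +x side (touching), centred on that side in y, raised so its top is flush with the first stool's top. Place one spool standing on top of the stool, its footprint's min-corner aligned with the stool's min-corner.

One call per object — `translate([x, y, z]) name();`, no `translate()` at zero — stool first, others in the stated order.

stool();
translate([315, -31, 46]) stool_2();
translate([0, 0, 434]) spool();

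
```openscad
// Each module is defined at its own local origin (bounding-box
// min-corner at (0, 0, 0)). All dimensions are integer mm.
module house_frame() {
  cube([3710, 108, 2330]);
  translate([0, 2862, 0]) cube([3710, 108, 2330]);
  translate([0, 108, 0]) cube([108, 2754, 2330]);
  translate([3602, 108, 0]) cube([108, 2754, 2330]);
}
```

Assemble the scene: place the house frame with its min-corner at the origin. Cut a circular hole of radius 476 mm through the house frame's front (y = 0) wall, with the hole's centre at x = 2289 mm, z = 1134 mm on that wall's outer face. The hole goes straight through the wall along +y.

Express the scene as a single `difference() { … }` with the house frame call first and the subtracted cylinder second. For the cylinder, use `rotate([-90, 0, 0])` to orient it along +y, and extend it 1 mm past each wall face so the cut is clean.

difference() {
  house_frame();
  translate([2289, -1, 1134]) rotate([-90, 0, 0]) cylinder(h = 110, r = 476);
}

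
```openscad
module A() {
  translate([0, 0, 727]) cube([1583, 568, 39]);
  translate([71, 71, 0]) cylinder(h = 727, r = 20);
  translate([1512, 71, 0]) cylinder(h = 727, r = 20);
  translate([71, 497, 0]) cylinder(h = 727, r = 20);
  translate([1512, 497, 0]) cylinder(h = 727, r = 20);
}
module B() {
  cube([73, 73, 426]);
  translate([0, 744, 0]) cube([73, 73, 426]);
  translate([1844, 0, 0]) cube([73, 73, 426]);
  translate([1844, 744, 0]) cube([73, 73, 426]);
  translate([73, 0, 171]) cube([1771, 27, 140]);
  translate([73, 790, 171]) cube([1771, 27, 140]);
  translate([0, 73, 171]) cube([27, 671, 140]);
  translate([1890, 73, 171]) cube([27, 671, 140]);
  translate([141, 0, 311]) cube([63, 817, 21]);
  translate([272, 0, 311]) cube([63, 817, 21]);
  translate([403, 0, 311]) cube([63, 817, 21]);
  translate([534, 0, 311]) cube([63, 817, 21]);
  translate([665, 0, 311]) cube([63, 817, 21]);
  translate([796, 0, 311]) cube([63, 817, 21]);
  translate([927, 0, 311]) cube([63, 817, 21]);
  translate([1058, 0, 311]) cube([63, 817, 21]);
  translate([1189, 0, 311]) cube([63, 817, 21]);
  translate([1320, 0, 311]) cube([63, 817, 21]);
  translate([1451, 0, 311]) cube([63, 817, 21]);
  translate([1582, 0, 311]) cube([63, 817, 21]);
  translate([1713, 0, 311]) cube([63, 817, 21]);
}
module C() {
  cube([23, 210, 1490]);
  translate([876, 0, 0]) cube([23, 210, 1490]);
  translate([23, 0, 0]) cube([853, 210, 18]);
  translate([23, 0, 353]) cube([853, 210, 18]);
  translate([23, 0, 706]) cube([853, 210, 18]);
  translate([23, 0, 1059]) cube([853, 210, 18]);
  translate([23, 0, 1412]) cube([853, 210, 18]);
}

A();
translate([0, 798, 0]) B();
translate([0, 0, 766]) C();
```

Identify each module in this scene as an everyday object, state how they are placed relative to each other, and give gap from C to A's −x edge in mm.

The bookshelf's min-x is at 0; the table's min-x is 0; gap = 0 mm.

A is a table. B is a bed frame. C is a bookshelf. The bed frame is on the floor beside the table on its +y side. The bookshelf is on top of the table. The gap from the bookshelf to the table's −x edge is 0 mm.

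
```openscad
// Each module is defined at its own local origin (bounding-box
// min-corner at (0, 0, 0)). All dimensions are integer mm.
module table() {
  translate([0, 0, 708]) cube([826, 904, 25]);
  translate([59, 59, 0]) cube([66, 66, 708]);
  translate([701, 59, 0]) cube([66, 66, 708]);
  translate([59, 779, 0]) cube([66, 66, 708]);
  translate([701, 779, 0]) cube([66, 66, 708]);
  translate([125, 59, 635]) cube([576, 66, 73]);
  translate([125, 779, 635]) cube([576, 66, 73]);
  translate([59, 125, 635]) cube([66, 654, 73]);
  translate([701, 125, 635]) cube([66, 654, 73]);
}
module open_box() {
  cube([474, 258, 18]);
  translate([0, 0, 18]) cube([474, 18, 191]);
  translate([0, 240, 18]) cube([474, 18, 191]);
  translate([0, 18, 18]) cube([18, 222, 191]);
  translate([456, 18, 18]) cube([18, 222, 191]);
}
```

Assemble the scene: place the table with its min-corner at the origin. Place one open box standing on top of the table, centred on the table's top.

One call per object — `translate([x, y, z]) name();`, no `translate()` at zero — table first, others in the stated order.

table();
translate([176, 323, 733]) open_box();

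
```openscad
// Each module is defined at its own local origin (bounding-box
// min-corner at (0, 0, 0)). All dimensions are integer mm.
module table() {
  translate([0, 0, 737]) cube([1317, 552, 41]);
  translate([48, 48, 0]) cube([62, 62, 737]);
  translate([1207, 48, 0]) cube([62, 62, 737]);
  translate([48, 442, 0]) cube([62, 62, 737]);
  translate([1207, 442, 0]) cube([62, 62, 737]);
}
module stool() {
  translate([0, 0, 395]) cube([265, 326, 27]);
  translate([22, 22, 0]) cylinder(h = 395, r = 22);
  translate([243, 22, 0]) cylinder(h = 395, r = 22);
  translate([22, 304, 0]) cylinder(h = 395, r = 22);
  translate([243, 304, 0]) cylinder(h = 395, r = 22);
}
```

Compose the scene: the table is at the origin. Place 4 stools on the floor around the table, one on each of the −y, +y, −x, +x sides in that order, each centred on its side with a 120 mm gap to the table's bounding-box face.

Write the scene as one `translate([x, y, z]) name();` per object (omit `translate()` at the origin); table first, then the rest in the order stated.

table();
translate([526, -446, 0]) stool();
translate([526, 672, 0]) stool();
translate([-385, 113, 0]) stool();
translate([1437, 113, 0]) stool();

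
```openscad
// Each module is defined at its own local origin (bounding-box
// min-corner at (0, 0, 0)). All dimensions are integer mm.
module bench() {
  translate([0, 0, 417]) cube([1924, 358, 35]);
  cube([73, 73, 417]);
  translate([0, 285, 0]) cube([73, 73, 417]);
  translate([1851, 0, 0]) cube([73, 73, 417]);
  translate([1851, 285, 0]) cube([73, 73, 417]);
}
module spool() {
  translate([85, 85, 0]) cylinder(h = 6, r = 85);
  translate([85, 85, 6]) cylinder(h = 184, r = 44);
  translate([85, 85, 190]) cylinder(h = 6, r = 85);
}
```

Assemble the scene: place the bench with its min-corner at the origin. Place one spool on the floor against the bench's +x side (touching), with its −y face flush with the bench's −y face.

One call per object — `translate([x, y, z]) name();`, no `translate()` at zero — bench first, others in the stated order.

bench();
translate([1924, 0, 0]) spool();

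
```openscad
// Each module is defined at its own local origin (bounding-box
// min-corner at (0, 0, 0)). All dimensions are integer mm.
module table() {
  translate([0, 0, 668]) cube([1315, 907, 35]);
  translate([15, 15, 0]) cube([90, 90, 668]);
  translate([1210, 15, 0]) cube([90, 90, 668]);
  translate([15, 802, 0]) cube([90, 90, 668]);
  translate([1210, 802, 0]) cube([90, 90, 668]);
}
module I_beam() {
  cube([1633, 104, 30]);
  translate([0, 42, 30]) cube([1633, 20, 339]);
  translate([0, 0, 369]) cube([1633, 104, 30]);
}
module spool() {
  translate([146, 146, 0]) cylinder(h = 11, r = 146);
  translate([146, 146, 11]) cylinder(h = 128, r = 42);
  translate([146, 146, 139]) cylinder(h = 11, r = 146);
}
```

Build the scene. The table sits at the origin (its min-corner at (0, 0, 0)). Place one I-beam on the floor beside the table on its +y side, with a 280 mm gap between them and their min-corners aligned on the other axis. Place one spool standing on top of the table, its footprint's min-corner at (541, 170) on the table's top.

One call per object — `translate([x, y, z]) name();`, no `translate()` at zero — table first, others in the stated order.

table();
translate([0, 1187, 0]) I_beam();
translate([541, 170, 703]) spool();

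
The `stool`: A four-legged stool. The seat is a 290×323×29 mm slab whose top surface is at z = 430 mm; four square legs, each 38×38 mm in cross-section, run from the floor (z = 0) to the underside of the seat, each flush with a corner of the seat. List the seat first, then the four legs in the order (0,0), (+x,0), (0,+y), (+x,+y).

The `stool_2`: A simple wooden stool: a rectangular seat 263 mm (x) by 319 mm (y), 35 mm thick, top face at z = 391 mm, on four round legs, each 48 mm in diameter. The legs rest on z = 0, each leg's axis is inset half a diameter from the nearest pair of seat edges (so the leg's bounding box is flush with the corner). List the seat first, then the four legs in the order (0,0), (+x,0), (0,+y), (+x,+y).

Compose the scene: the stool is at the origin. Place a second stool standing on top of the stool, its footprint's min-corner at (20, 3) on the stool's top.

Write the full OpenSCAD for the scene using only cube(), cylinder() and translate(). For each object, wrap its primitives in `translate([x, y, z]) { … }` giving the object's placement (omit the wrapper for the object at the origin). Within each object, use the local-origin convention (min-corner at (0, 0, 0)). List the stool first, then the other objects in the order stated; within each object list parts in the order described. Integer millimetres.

translate([0, 0, 401]) cube([290, 323, 29]);
cube([38, 38, 401]);
translate([252, 0, 0]) cube([38, 38, 401]);
translate([0, 285, 0]) cube([38, 38, 401]);
translate([252, 285, 0]) cube([38, 38, 401]);
translate([20, 3, 430]) {
  translate([0, 0, 356]) cube([263, 319, 35]);
  translate([24, 24, 0]) cylinder(h = 356, r = 24);
  translate([239, 24, 0]) cylinder(h = 356, r = 24);
  translate([24, 295, 0]) cylinder(h = 356, r = 24);
  translate([239, 295, 0]) cylinder(h = 356, r = 24);
}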